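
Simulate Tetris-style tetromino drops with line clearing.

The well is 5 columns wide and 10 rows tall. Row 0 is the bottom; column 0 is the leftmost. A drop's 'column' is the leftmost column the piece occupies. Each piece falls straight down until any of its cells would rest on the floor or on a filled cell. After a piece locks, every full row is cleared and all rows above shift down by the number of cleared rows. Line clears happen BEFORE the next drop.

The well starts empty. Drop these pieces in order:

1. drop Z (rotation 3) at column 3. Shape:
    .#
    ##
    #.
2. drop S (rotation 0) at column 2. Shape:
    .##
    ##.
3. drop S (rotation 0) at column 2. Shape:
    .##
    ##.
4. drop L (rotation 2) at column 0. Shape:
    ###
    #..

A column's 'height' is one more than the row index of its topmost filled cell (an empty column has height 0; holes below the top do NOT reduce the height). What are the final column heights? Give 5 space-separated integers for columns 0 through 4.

Drop 1: Z rot3 at col 3 lands with bottom-row=0; cleared 0 line(s) (total 0); column heights now [0 0 0 2 3], max=3
Drop 2: S rot0 at col 2 lands with bottom-row=2; cleared 0 line(s) (total 0); column heights now [0 0 3 4 4], max=4
Drop 3: S rot0 at col 2 lands with bottom-row=4; cleared 0 line(s) (total 0); column heights now [0 0 5 6 6], max=6
Drop 4: L rot2 at col 0 lands with bottom-row=4; cleared 1 line(s) (total 1); column heights now [5 0 5 5 4], max=5

Answer: 5 0 5 5 4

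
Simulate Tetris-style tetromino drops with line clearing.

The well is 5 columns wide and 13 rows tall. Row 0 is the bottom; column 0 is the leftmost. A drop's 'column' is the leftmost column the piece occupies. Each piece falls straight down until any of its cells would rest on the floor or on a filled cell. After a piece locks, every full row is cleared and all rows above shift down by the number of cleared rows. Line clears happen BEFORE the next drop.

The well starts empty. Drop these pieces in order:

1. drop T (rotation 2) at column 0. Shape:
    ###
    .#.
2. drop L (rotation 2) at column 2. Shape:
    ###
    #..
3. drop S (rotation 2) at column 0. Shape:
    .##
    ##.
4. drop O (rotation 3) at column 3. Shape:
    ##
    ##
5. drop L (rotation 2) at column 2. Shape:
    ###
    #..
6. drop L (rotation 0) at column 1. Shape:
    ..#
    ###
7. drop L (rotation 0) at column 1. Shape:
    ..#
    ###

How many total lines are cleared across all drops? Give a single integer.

Drop 1: T rot2 at col 0 lands with bottom-row=0; cleared 0 line(s) (total 0); column heights now [2 2 2 0 0], max=2
Drop 2: L rot2 at col 2 lands with bottom-row=2; cleared 0 line(s) (total 0); column heights now [2 2 4 4 4], max=4
Drop 3: S rot2 at col 0 lands with bottom-row=3; cleared 1 line(s) (total 1); column heights now [2 4 4 0 0], max=4
Drop 4: O rot3 at col 3 lands with bottom-row=0; cleared 1 line(s) (total 2); column heights now [0 3 3 1 1], max=3
Drop 5: L rot2 at col 2 lands with bottom-row=3; cleared 0 line(s) (total 2); column heights now [0 3 5 5 5], max=5
Drop 6: L rot0 at col 1 lands with bottom-row=5; cleared 0 line(s) (total 2); column heights now [0 6 6 7 5], max=7
Drop 7: L rot0 at col 1 lands with bottom-row=7; cleared 0 line(s) (total 2); column heights now [0 8 8 9 5], max=9

Answer: 2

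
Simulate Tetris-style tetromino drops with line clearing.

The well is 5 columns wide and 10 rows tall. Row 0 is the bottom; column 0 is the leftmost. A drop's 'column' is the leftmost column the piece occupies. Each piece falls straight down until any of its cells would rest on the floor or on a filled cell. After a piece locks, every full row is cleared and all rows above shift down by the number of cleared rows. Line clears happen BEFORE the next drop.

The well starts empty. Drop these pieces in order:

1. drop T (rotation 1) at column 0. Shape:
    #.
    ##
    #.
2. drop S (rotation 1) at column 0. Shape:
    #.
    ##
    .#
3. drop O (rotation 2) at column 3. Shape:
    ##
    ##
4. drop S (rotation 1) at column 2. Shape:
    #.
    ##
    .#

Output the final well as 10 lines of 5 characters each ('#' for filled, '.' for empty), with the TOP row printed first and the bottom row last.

Answer: .....
.....
.....
.....
.....
#.#..
####.
##.#.
##.##
#..##

Derivation:
Drop 1: T rot1 at col 0 lands with bottom-row=0; cleared 0 line(s) (total 0); column heights now [3 2 0 0 0], max=3
Drop 2: S rot1 at col 0 lands with bottom-row=2; cleared 0 line(s) (total 0); column heights now [5 4 0 0 0], max=5
Drop 3: O rot2 at col 3 lands with bottom-row=0; cleared 0 line(s) (total 0); column heights now [5 4 0 2 2], max=5
Drop 4: S rot1 at col 2 lands with bottom-row=2; cleared 0 line(s) (total 0); column heights now [5 4 5 4 2], max=5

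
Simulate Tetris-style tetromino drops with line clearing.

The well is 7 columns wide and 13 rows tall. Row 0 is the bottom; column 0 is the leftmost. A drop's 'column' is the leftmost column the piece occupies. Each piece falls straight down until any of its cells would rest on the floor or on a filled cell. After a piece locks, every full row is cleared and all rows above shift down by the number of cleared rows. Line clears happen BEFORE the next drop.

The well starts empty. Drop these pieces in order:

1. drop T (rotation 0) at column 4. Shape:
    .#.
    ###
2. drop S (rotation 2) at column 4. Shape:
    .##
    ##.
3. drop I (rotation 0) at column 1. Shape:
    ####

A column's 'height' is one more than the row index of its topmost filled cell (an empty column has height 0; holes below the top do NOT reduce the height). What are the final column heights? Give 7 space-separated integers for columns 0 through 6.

Answer: 0 4 4 4 4 4 4

Derivation:
Drop 1: T rot0 at col 4 lands with bottom-row=0; cleared 0 line(s) (total 0); column heights now [0 0 0 0 1 2 1], max=2
Drop 2: S rot2 at col 4 lands with bottom-row=2; cleared 0 line(s) (total 0); column heights now [0 0 0 0 3 4 4], max=4
Drop 3: I rot0 at col 1 lands with bottom-row=3; cleared 0 line(s) (total 0); column heights now [0 4 4 4 4 4 4], max=4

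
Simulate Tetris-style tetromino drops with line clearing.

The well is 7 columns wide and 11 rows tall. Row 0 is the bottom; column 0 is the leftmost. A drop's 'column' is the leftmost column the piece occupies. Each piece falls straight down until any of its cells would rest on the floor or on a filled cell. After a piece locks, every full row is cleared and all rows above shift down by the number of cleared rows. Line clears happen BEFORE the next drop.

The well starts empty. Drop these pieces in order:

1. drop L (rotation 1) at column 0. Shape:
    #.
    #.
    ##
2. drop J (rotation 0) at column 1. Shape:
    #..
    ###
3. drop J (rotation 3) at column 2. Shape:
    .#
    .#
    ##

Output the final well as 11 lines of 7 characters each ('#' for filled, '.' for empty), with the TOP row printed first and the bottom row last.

Drop 1: L rot1 at col 0 lands with bottom-row=0; cleared 0 line(s) (total 0); column heights now [3 1 0 0 0 0 0], max=3
Drop 2: J rot0 at col 1 lands with bottom-row=1; cleared 0 line(s) (total 0); column heights now [3 3 2 2 0 0 0], max=3
Drop 3: J rot3 at col 2 lands with bottom-row=2; cleared 0 line(s) (total 0); column heights now [3 3 3 5 0 0 0], max=5

Answer: .......
.......
.......
.......
.......
.......
...#...
...#...
####...
####...
##.....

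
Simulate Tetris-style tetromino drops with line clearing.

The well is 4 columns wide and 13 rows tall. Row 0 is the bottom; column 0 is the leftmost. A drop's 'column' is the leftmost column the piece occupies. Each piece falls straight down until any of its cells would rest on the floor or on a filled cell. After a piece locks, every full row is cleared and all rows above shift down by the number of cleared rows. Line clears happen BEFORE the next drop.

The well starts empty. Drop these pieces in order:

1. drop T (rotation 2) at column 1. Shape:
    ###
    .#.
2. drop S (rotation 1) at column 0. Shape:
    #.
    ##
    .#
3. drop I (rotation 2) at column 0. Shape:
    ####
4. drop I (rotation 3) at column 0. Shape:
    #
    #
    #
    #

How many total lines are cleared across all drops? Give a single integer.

Drop 1: T rot2 at col 1 lands with bottom-row=0; cleared 0 line(s) (total 0); column heights now [0 2 2 2], max=2
Drop 2: S rot1 at col 0 lands with bottom-row=2; cleared 0 line(s) (total 0); column heights now [5 4 2 2], max=5
Drop 3: I rot2 at col 0 lands with bottom-row=5; cleared 1 line(s) (total 1); column heights now [5 4 2 2], max=5
Drop 4: I rot3 at col 0 lands with bottom-row=5; cleared 0 line(s) (total 1); column heights now [9 4 2 2], max=9

Answer: 1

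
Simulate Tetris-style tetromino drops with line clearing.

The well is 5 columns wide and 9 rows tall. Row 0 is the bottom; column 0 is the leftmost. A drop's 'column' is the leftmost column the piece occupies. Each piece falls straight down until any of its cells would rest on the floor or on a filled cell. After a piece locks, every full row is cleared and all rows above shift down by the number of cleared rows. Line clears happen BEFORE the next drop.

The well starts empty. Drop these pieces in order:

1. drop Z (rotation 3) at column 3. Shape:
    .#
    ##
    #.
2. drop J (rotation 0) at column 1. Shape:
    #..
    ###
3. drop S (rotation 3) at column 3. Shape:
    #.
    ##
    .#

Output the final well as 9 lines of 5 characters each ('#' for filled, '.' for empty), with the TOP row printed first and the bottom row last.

Drop 1: Z rot3 at col 3 lands with bottom-row=0; cleared 0 line(s) (total 0); column heights now [0 0 0 2 3], max=3
Drop 2: J rot0 at col 1 lands with bottom-row=2; cleared 0 line(s) (total 0); column heights now [0 4 3 3 3], max=4
Drop 3: S rot3 at col 3 lands with bottom-row=3; cleared 0 line(s) (total 0); column heights now [0 4 3 6 5], max=6

Answer: .....
.....
.....
...#.
...##
.#..#
.####
...##
...#.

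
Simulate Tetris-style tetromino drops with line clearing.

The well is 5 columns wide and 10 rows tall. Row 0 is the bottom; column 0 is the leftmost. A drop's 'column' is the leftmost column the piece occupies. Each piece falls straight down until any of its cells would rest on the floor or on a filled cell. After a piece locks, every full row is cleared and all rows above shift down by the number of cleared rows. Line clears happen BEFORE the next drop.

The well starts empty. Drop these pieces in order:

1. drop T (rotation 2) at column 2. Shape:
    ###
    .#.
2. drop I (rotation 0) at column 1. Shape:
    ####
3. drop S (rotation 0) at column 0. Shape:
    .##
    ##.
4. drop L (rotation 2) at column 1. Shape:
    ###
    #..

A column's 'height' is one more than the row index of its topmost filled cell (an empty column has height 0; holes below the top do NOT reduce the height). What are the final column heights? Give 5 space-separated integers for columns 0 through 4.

Drop 1: T rot2 at col 2 lands with bottom-row=0; cleared 0 line(s) (total 0); column heights now [0 0 2 2 2], max=2
Drop 2: I rot0 at col 1 lands with bottom-row=2; cleared 0 line(s) (total 0); column heights now [0 3 3 3 3], max=3
Drop 3: S rot0 at col 0 lands with bottom-row=3; cleared 0 line(s) (total 0); column heights now [4 5 5 3 3], max=5
Drop 4: L rot2 at col 1 lands with bottom-row=5; cleared 0 line(s) (total 0); column heights now [4 7 7 7 3], max=7

Answer: 4 7 7 7 3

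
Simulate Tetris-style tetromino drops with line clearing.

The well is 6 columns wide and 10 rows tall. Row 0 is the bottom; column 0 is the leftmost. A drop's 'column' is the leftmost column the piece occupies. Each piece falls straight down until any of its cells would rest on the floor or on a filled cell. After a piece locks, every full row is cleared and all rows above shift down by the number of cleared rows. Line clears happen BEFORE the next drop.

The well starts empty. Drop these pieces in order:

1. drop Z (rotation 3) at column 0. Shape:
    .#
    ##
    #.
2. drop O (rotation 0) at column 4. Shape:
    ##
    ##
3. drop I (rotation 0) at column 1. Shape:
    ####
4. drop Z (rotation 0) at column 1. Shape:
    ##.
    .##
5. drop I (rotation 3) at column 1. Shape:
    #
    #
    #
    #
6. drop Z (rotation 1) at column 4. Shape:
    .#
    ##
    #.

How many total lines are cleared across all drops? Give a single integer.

Answer: 0

Derivation:
Drop 1: Z rot3 at col 0 lands with bottom-row=0; cleared 0 line(s) (total 0); column heights now [2 3 0 0 0 0], max=3
Drop 2: O rot0 at col 4 lands with bottom-row=0; cleared 0 line(s) (total 0); column heights now [2 3 0 0 2 2], max=3
Drop 3: I rot0 at col 1 lands with bottom-row=3; cleared 0 line(s) (total 0); column heights now [2 4 4 4 4 2], max=4
Drop 4: Z rot0 at col 1 lands with bottom-row=4; cleared 0 line(s) (total 0); column heights now [2 6 6 5 4 2], max=6
Drop 5: I rot3 at col 1 lands with bottom-row=6; cleared 0 line(s) (total 0); column heights now [2 10 6 5 4 2], max=10
Drop 6: Z rot1 at col 4 lands with bottom-row=4; cleared 0 line(s) (total 0); column heights now [2 10 6 5 6 7], max=10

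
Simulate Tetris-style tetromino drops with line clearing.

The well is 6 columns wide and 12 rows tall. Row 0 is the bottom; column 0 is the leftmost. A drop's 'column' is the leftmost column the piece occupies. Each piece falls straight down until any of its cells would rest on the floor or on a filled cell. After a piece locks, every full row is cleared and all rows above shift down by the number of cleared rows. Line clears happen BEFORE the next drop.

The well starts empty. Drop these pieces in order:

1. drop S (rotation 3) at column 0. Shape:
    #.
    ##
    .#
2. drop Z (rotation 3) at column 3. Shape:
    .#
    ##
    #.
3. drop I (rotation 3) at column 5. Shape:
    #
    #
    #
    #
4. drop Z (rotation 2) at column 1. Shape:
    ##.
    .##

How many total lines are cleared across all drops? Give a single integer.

Drop 1: S rot3 at col 0 lands with bottom-row=0; cleared 0 line(s) (total 0); column heights now [3 2 0 0 0 0], max=3
Drop 2: Z rot3 at col 3 lands with bottom-row=0; cleared 0 line(s) (total 0); column heights now [3 2 0 2 3 0], max=3
Drop 3: I rot3 at col 5 lands with bottom-row=0; cleared 0 line(s) (total 0); column heights now [3 2 0 2 3 4], max=4
Drop 4: Z rot2 at col 1 lands with bottom-row=2; cleared 0 line(s) (total 0); column heights now [3 4 4 3 3 4], max=4

Answer: 0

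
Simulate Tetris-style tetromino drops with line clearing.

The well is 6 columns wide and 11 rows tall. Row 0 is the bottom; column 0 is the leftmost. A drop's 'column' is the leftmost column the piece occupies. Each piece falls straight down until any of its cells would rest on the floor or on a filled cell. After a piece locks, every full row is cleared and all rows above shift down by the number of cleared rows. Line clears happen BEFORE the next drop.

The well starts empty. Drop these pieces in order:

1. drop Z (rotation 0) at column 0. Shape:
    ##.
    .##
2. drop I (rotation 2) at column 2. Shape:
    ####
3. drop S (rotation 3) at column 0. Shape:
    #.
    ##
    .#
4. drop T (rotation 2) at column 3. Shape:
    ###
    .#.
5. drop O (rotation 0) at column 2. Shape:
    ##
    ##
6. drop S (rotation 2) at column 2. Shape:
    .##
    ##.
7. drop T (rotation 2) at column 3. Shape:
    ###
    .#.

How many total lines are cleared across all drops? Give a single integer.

Drop 1: Z rot0 at col 0 lands with bottom-row=0; cleared 0 line(s) (total 0); column heights now [2 2 1 0 0 0], max=2
Drop 2: I rot2 at col 2 lands with bottom-row=1; cleared 1 line(s) (total 1); column heights now [0 1 1 0 0 0], max=1
Drop 3: S rot3 at col 0 lands with bottom-row=1; cleared 0 line(s) (total 1); column heights now [4 3 1 0 0 0], max=4
Drop 4: T rot2 at col 3 lands with bottom-row=0; cleared 0 line(s) (total 1); column heights now [4 3 1 2 2 2], max=4
Drop 5: O rot0 at col 2 lands with bottom-row=2; cleared 0 line(s) (total 1); column heights now [4 3 4 4 2 2], max=4
Drop 6: S rot2 at col 2 lands with bottom-row=4; cleared 0 line(s) (total 1); column heights now [4 3 5 6 6 2], max=6
Drop 7: T rot2 at col 3 lands with bottom-row=6; cleared 0 line(s) (total 1); column heights now [4 3 5 8 8 8], max=8

Answer: 1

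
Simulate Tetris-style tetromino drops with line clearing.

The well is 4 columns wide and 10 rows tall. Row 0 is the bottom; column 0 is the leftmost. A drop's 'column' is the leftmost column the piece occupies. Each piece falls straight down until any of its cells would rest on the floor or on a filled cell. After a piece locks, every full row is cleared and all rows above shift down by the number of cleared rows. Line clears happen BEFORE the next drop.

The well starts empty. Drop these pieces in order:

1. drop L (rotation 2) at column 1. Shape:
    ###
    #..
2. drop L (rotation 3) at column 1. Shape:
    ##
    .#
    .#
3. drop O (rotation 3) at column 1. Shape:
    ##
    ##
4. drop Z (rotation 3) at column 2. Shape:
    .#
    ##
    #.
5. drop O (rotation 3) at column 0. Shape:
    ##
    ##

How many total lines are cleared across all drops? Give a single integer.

Answer: 1

Derivation:
Drop 1: L rot2 at col 1 lands with bottom-row=0; cleared 0 line(s) (total 0); column heights now [0 2 2 2], max=2
Drop 2: L rot3 at col 1 lands with bottom-row=2; cleared 0 line(s) (total 0); column heights now [0 5 5 2], max=5
Drop 3: O rot3 at col 1 lands with bottom-row=5; cleared 0 line(s) (total 0); column heights now [0 7 7 2], max=7
Drop 4: Z rot3 at col 2 lands with bottom-row=7; cleared 0 line(s) (total 0); column heights now [0 7 9 10], max=10
Drop 5: O rot3 at col 0 lands with bottom-row=7; cleared 1 line(s) (total 1); column heights now [8 8 8 9], max=9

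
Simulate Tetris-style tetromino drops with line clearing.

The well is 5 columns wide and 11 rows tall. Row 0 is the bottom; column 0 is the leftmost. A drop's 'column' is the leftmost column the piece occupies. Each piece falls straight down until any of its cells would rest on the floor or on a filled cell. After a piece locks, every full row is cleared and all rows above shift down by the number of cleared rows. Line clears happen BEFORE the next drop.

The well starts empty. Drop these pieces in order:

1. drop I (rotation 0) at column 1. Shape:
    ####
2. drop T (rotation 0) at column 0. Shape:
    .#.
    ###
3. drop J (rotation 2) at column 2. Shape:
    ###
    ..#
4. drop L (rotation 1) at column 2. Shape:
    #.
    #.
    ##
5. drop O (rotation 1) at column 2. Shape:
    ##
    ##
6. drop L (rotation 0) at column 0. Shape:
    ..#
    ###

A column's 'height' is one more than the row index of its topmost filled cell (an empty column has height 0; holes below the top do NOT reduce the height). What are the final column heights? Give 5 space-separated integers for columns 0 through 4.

Drop 1: I rot0 at col 1 lands with bottom-row=0; cleared 0 line(s) (total 0); column heights now [0 1 1 1 1], max=1
Drop 2: T rot0 at col 0 lands with bottom-row=1; cleared 0 line(s) (total 0); column heights now [2 3 2 1 1], max=3
Drop 3: J rot2 at col 2 lands with bottom-row=1; cleared 0 line(s) (total 0); column heights now [2 3 3 3 3], max=3
Drop 4: L rot1 at col 2 lands with bottom-row=3; cleared 0 line(s) (total 0); column heights now [2 3 6 4 3], max=6
Drop 5: O rot1 at col 2 lands with bottom-row=6; cleared 0 line(s) (total 0); column heights now [2 3 8 8 3], max=8
Drop 6: L rot0 at col 0 lands with bottom-row=8; cleared 0 line(s) (total 0); column heights now [9 9 10 8 3], max=10

Answer: 9 9 10 8 3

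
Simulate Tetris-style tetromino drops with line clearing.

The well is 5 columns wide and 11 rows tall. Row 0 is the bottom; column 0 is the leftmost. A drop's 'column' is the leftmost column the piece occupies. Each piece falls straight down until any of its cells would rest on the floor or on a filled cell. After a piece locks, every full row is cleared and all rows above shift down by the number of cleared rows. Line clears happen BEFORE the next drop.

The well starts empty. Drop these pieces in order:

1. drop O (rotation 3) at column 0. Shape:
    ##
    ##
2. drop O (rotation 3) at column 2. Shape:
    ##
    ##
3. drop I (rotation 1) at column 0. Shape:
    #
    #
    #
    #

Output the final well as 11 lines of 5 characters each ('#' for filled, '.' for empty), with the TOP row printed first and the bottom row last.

Drop 1: O rot3 at col 0 lands with bottom-row=0; cleared 0 line(s) (total 0); column heights now [2 2 0 0 0], max=2
Drop 2: O rot3 at col 2 lands with bottom-row=0; cleared 0 line(s) (total 0); column heights now [2 2 2 2 0], max=2
Drop 3: I rot1 at col 0 lands with bottom-row=2; cleared 0 line(s) (total 0); column heights now [6 2 2 2 0], max=6

Answer: .....
.....
.....
.....
.....
#....
#....
#....
#....
####.
####.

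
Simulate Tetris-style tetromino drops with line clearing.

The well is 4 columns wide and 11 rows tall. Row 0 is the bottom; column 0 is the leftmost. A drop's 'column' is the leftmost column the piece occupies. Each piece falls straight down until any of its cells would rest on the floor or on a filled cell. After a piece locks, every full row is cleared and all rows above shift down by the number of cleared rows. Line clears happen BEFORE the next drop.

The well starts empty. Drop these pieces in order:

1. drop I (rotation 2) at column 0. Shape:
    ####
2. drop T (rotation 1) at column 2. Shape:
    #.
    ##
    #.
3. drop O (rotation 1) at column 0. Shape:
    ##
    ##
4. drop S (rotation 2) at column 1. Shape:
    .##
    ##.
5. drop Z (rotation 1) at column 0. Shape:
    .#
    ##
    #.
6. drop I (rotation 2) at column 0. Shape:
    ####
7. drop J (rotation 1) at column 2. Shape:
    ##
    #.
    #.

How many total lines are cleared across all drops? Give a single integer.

Drop 1: I rot2 at col 0 lands with bottom-row=0; cleared 1 line(s) (total 1); column heights now [0 0 0 0], max=0
Drop 2: T rot1 at col 2 lands with bottom-row=0; cleared 0 line(s) (total 1); column heights now [0 0 3 2], max=3
Drop 3: O rot1 at col 0 lands with bottom-row=0; cleared 1 line(s) (total 2); column heights now [1 1 2 0], max=2
Drop 4: S rot2 at col 1 lands with bottom-row=2; cleared 0 line(s) (total 2); column heights now [1 3 4 4], max=4
Drop 5: Z rot1 at col 0 lands with bottom-row=2; cleared 1 line(s) (total 3); column heights now [3 4 3 0], max=4
Drop 6: I rot2 at col 0 lands with bottom-row=4; cleared 1 line(s) (total 4); column heights now [3 4 3 0], max=4
Drop 7: J rot1 at col 2 lands with bottom-row=3; cleared 0 line(s) (total 4); column heights now [3 4 6 6], max=6

Answer: 4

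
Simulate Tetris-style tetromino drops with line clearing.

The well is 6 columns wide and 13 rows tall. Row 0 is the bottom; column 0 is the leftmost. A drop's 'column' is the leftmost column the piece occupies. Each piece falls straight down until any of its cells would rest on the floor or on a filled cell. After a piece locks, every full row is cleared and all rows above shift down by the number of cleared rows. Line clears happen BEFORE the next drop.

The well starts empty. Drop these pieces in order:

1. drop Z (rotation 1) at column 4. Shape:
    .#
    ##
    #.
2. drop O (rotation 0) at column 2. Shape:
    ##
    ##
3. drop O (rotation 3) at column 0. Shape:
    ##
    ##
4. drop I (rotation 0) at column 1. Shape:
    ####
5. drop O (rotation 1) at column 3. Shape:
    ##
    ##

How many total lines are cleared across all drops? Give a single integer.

Answer: 1

Derivation:
Drop 1: Z rot1 at col 4 lands with bottom-row=0; cleared 0 line(s) (total 0); column heights now [0 0 0 0 2 3], max=3
Drop 2: O rot0 at col 2 lands with bottom-row=0; cleared 0 line(s) (total 0); column heights now [0 0 2 2 2 3], max=3
Drop 3: O rot3 at col 0 lands with bottom-row=0; cleared 1 line(s) (total 1); column heights now [1 1 1 1 1 2], max=2
Drop 4: I rot0 at col 1 lands with bottom-row=1; cleared 0 line(s) (total 1); column heights now [1 2 2 2 2 2], max=2
Drop 5: O rot1 at col 3 lands with bottom-row=2; cleared 0 line(s) (total 1); column heights now [1 2 2 4 4 2], max=4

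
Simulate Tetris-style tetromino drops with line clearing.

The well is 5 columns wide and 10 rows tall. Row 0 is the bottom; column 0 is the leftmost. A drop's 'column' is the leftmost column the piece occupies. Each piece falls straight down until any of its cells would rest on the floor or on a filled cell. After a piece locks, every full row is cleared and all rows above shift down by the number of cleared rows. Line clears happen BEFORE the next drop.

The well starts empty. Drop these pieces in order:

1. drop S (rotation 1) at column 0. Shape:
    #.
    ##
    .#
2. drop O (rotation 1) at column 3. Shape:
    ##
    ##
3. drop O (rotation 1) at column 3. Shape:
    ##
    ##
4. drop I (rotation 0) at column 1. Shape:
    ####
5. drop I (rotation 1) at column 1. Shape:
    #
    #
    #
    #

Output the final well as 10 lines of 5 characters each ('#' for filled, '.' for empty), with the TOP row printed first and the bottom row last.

Answer: .....
.#...
.#...
.#...
.#...
.####
...##
#..##
##.##
.#.##

Derivation:
Drop 1: S rot1 at col 0 lands with bottom-row=0; cleared 0 line(s) (total 0); column heights now [3 2 0 0 0], max=3
Drop 2: O rot1 at col 3 lands with bottom-row=0; cleared 0 line(s) (total 0); column heights now [3 2 0 2 2], max=3
Drop 3: O rot1 at col 3 lands with bottom-row=2; cleared 0 line(s) (total 0); column heights now [3 2 0 4 4], max=4
Drop 4: I rot0 at col 1 lands with bottom-row=4; cleared 0 line(s) (total 0); column heights now [3 5 5 5 5], max=5
Drop 5: I rot1 at col 1 lands with bottom-row=5; cleared 0 line(s) (total 0); column heights now [3 9 5 5 5], max=9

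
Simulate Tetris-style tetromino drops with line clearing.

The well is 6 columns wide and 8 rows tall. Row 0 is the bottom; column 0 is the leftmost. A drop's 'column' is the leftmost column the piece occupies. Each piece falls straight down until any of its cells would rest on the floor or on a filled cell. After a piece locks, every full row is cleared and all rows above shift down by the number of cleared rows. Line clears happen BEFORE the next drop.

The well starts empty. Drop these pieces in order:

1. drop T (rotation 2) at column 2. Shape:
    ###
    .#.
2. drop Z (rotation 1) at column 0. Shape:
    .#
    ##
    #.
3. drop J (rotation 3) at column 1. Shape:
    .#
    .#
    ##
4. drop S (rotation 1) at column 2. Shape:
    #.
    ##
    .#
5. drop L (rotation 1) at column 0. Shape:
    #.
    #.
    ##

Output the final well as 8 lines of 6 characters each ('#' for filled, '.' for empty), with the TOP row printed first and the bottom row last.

Drop 1: T rot2 at col 2 lands with bottom-row=0; cleared 0 line(s) (total 0); column heights now [0 0 2 2 2 0], max=2
Drop 2: Z rot1 at col 0 lands with bottom-row=0; cleared 0 line(s) (total 0); column heights now [2 3 2 2 2 0], max=3
Drop 3: J rot3 at col 1 lands with bottom-row=3; cleared 0 line(s) (total 0); column heights now [2 4 6 2 2 0], max=6
Drop 4: S rot1 at col 2 lands with bottom-row=5; cleared 0 line(s) (total 0); column heights now [2 4 8 7 2 0], max=8
Drop 5: L rot1 at col 0 lands with bottom-row=4; cleared 0 line(s) (total 0); column heights now [7 5 8 7 2 0], max=8

Answer: ..#...
#.##..
#.##..
###...
.##...
.#....
#####.
#..#..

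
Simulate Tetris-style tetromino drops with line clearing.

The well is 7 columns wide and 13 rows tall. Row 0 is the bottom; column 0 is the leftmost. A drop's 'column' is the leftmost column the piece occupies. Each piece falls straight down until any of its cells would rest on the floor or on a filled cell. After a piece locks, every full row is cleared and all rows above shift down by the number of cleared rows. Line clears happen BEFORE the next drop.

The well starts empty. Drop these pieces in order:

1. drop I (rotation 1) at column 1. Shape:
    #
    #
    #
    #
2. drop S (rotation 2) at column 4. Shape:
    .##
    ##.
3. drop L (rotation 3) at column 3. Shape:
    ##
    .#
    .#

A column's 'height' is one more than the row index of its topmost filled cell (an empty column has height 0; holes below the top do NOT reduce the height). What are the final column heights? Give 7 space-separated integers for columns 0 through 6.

Drop 1: I rot1 at col 1 lands with bottom-row=0; cleared 0 line(s) (total 0); column heights now [0 4 0 0 0 0 0], max=4
Drop 2: S rot2 at col 4 lands with bottom-row=0; cleared 0 line(s) (total 0); column heights now [0 4 0 0 1 2 2], max=4
Drop 3: L rot3 at col 3 lands with bottom-row=1; cleared 0 line(s) (total 0); column heights now [0 4 0 4 4 2 2], max=4

Answer: 0 4 0 4 4 2 2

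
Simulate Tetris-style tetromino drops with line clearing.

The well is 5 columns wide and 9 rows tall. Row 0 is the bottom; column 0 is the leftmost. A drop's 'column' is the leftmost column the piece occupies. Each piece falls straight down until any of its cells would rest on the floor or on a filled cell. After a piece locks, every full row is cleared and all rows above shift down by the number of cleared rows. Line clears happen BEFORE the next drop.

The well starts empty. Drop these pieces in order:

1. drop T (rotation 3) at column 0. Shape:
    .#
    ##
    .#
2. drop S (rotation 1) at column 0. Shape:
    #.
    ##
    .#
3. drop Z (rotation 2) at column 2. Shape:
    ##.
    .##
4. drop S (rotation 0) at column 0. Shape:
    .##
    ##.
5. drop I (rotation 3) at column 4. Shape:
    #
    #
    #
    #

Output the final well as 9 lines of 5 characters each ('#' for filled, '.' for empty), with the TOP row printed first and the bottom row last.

Drop 1: T rot3 at col 0 lands with bottom-row=0; cleared 0 line(s) (total 0); column heights now [2 3 0 0 0], max=3
Drop 2: S rot1 at col 0 lands with bottom-row=3; cleared 0 line(s) (total 0); column heights now [6 5 0 0 0], max=6
Drop 3: Z rot2 at col 2 lands with bottom-row=0; cleared 0 line(s) (total 0); column heights now [6 5 2 2 1], max=6
Drop 4: S rot0 at col 0 lands with bottom-row=6; cleared 0 line(s) (total 0); column heights now [7 8 8 2 1], max=8
Drop 5: I rot3 at col 4 lands with bottom-row=1; cleared 1 line(s) (total 1); column heights now [6 7 7 1 4], max=7

Answer: .....
.....
.##..
##...
#....
##..#
.#..#
.#..#
.#.##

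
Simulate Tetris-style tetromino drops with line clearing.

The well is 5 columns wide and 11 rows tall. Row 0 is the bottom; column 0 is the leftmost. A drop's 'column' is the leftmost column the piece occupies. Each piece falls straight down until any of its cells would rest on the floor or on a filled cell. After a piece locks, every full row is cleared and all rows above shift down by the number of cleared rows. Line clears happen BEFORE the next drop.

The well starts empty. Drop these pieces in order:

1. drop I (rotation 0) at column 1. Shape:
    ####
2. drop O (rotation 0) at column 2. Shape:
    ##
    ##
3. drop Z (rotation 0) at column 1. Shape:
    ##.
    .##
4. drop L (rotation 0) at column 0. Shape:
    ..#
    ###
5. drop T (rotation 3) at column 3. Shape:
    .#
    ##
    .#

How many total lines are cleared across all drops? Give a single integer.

Drop 1: I rot0 at col 1 lands with bottom-row=0; cleared 0 line(s) (total 0); column heights now [0 1 1 1 1], max=1
Drop 2: O rot0 at col 2 lands with bottom-row=1; cleared 0 line(s) (total 0); column heights now [0 1 3 3 1], max=3
Drop 3: Z rot0 at col 1 lands with bottom-row=3; cleared 0 line(s) (total 0); column heights now [0 5 5 4 1], max=5
Drop 4: L rot0 at col 0 lands with bottom-row=5; cleared 0 line(s) (total 0); column heights now [6 6 7 4 1], max=7
Drop 5: T rot3 at col 3 lands with bottom-row=3; cleared 0 line(s) (total 0); column heights now [6 6 7 5 6], max=7

Answer: 0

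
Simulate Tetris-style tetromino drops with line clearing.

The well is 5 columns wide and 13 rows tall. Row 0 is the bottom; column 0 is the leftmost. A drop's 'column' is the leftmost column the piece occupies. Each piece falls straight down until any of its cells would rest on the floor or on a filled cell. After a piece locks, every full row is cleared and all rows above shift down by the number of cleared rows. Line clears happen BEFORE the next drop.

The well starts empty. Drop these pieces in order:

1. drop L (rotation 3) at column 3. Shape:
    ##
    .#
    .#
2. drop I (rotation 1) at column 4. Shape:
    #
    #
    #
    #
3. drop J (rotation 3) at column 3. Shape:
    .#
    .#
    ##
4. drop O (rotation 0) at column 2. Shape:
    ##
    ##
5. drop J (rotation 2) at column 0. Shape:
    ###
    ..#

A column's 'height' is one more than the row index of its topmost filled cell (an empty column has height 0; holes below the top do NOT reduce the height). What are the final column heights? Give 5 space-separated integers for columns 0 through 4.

Drop 1: L rot3 at col 3 lands with bottom-row=0; cleared 0 line(s) (total 0); column heights now [0 0 0 3 3], max=3
Drop 2: I rot1 at col 4 lands with bottom-row=3; cleared 0 line(s) (total 0); column heights now [0 0 0 3 7], max=7
Drop 3: J rot3 at col 3 lands with bottom-row=7; cleared 0 line(s) (total 0); column heights now [0 0 0 8 10], max=10
Drop 4: O rot0 at col 2 lands with bottom-row=8; cleared 0 line(s) (total 0); column heights now [0 0 10 10 10], max=10
Drop 5: J rot2 at col 0 lands with bottom-row=10; cleared 0 line(s) (total 0); column heights now [12 12 12 10 10], max=12

Answer: 12 12 12 10 10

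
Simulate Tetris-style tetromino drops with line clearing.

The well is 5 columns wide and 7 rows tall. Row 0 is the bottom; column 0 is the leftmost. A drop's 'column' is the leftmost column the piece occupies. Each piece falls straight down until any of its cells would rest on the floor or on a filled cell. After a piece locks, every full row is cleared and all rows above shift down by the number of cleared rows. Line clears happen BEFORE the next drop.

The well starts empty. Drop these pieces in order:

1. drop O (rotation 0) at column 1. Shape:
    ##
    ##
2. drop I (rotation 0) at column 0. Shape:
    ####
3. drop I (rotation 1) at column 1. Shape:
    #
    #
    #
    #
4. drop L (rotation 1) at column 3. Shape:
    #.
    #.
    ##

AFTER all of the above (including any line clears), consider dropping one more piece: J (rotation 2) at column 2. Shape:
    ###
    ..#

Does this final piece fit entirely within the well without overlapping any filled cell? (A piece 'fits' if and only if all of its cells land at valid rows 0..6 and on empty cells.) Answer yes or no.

Drop 1: O rot0 at col 1 lands with bottom-row=0; cleared 0 line(s) (total 0); column heights now [0 2 2 0 0], max=2
Drop 2: I rot0 at col 0 lands with bottom-row=2; cleared 0 line(s) (total 0); column heights now [3 3 3 3 0], max=3
Drop 3: I rot1 at col 1 lands with bottom-row=3; cleared 0 line(s) (total 0); column heights now [3 7 3 3 0], max=7
Drop 4: L rot1 at col 3 lands with bottom-row=3; cleared 0 line(s) (total 0); column heights now [3 7 3 6 4], max=7
Test piece J rot2 at col 2 (width 3): heights before test = [3 7 3 6 4]; fits = True

Answer: yes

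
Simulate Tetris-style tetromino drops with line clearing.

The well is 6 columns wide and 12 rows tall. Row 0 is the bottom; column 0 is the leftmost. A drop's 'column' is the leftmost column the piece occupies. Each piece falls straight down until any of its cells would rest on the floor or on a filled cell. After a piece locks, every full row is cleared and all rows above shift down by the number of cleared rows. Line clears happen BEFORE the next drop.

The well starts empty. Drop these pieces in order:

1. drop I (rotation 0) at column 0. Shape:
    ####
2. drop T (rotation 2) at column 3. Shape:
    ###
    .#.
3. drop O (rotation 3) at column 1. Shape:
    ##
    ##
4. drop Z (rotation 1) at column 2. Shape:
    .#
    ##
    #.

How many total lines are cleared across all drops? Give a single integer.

Answer: 0

Derivation:
Drop 1: I rot0 at col 0 lands with bottom-row=0; cleared 0 line(s) (total 0); column heights now [1 1 1 1 0 0], max=1
Drop 2: T rot2 at col 3 lands with bottom-row=0; cleared 0 line(s) (total 0); column heights now [1 1 1 2 2 2], max=2
Drop 3: O rot3 at col 1 lands with bottom-row=1; cleared 0 line(s) (total 0); column heights now [1 3 3 2 2 2], max=3
Drop 4: Z rot1 at col 2 lands with bottom-row=3; cleared 0 line(s) (total 0); column heights now [1 3 5 6 2 2], max=6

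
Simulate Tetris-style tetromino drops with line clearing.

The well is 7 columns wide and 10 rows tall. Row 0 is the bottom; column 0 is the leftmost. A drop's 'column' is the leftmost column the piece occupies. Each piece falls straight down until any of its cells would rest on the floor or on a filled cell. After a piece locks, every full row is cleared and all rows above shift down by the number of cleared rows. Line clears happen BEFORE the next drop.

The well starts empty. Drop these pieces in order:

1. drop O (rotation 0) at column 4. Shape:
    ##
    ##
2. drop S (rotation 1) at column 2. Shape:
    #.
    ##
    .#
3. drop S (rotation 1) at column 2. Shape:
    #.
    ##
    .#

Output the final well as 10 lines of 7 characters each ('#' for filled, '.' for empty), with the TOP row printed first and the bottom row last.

Drop 1: O rot0 at col 4 lands with bottom-row=0; cleared 0 line(s) (total 0); column heights now [0 0 0 0 2 2 0], max=2
Drop 2: S rot1 at col 2 lands with bottom-row=0; cleared 0 line(s) (total 0); column heights now [0 0 3 2 2 2 0], max=3
Drop 3: S rot1 at col 2 lands with bottom-row=2; cleared 0 line(s) (total 0); column heights now [0 0 5 4 2 2 0], max=5

Answer: .......
.......
.......
.......
.......
..#....
..##...
..##...
..####.
...###.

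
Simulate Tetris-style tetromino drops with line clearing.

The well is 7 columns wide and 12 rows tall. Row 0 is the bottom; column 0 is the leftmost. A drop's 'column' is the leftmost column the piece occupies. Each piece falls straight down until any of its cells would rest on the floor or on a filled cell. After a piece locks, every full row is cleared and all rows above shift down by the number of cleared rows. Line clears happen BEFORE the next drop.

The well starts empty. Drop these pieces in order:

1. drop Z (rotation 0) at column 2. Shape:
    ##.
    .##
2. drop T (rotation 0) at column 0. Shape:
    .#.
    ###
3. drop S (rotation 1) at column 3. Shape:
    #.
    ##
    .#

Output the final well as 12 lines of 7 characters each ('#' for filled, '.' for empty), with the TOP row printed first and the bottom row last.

Answer: .......
.......
.......
.......
.......
.......
.......
.......
.#.#...
#####..
..###..
...##..

Derivation:
Drop 1: Z rot0 at col 2 lands with bottom-row=0; cleared 0 line(s) (total 0); column heights now [0 0 2 2 1 0 0], max=2
Drop 2: T rot0 at col 0 lands with bottom-row=2; cleared 0 line(s) (total 0); column heights now [3 4 3 2 1 0 0], max=4
Drop 3: S rot1 at col 3 lands with bottom-row=1; cleared 0 line(s) (total 0); column heights now [3 4 3 4 3 0 0], max=4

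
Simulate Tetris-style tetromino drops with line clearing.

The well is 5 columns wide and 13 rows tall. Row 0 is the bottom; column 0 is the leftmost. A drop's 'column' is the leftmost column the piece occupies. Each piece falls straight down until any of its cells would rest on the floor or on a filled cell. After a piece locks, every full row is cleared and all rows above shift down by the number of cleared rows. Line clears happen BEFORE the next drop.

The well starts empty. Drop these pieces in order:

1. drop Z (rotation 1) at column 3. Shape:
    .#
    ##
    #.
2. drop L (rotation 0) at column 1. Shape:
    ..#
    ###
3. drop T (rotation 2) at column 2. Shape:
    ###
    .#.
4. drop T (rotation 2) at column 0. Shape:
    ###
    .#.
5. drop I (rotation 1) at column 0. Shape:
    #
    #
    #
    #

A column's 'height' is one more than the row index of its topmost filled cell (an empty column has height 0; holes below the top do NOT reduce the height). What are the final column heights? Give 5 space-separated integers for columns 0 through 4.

Answer: 11 7 7 6 6

Derivation:
Drop 1: Z rot1 at col 3 lands with bottom-row=0; cleared 0 line(s) (total 0); column heights now [0 0 0 2 3], max=3
Drop 2: L rot0 at col 1 lands with bottom-row=2; cleared 0 line(s) (total 0); column heights now [0 3 3 4 3], max=4
Drop 3: T rot2 at col 2 lands with bottom-row=4; cleared 0 line(s) (total 0); column heights now [0 3 6 6 6], max=6
Drop 4: T rot2 at col 0 lands with bottom-row=5; cleared 0 line(s) (total 0); column heights now [7 7 7 6 6], max=7
Drop 5: I rot1 at col 0 lands with bottom-row=7; cleared 0 line(s) (total 0); column heights now [11 7 7 6 6], max=11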